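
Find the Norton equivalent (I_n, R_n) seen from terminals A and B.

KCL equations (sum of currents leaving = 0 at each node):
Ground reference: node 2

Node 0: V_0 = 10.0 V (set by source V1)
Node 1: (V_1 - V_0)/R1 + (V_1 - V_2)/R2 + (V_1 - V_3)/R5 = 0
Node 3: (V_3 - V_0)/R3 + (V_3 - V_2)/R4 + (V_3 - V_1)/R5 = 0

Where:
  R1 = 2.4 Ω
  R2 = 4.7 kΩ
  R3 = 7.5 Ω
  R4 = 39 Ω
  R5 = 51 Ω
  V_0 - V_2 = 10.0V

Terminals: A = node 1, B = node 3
Find the Thévenin equivalent first; then I_n = V_th/R_th and R_n = R_th.
Step 1 — V_th is the open-circuit voltage V_A - V_B (nothing connected across the terminals).
Nodal analysis, taking node 2 as the 0 V reference.
Source V1 fixes V_0 = 10 V.
KCL at each unknown node (sum of currents leaving = 0; resistances in Ω):
  Node 1: (V_1 - 10)/2.4 + (V_1 - 0)/4700 + (V_1 - V_3)/51 = 0
  Node 3: (V_3 - 10)/7.5 + (V_3 - 0)/39 + (V_3 - V_1)/51 = 0
Collecting terms (coefficients in siemens):
  0.4365·V_1 - 0.01961·V_3 = 4.167
  0.1786·V_3 - 0.01961·V_1 = 1.333
Determinant D = (0.4365)(0.1786) - (-0.01961)(-0.01961) = 0.07756
V_1 = [(4.167)(0.1786) - (-0.01961)(1.333)]/D = 9.93 V
V_3 = [(0.4365)(1.333) - (4.167)(-0.01961)]/D = 8.557 V
V_th = V_1 - V_3 = 9.93 - 8.557 = 1.374 V
Step 2 — R_th: zero the source — replace V1 by a short circuit (node 2 merges into node 0) — and find the resistance seen between A (node 1) and B (node 3).
Reduce the network between node 1 (A) and node 3 (B) by series/parallel combination:
  Rp1 = R1 ‖ R2 (parallel, both between nodes 0 and 1) = 1/(1/2.4 + 1/4700) = 2.399 Ω
  Rp2 = R3 ‖ R4 (parallel, both between nodes 0 and 3) = 1/(1/7.5 + 1/39) = 6.29 Ω
  Rs1 = Rp1 + Rp2 (series, joined only at node 0) = 2.399 + 6.29 = 8.689 Ω
  Rp3 = R5 ‖ Rs1 (parallel, both between nodes 1 and 3) = 1/(1/51 + 1/8.689) = 7.424 Ω
R_th = 7.424 Ω
I_n = V_th/R_th = 1.374/7.424 = 0.185 A, and R_n = R_th = 7.424 Ω

Final answer: I_n = 0.185 A, R_n = 7.424 Ω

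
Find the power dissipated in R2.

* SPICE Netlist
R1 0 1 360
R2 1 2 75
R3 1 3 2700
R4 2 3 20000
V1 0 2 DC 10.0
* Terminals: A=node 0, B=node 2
Nodal analysis, taking node 2 as the 0 V reference.
Source V1 fixes V_0 = 10 V.
KCL at each unknown node (sum of currents leaving = 0; resistances in Ω):
  Node 1: (V_1 - 10)/360 + (V_1 - 0)/75 + (V_1 - V_3)/2700 = 0
  Node 3: (V_3 - V_1)/2700 + (V_3 - 0)/20000 = 0
Collecting terms (coefficients in siemens):
  0.01648·V_1 - 0.0003704·V_3 = 0.02778
  0.0004204·V_3 - 0.0003704·V_1 = 0
Determinant D = (0.01648)(0.0004204) - (-0.0003704)(-0.0003704) = 0.000006791
V_1 = [(0.02778)(0.0004204) - (-0.0003704)(0)]/D = 1.719 V
V_3 = [(0.01648)(0) - (0.02778)(-0.0003704)]/D = 1.515 V
I_R2 = (V_1 - V_2)/R2 = (1.719 - 0)/75 = 0.02293 A
P_R2 = I_R2² × R2 = (0.02293)² × 75 = 0.03942 W

Final answer: 0.03942 W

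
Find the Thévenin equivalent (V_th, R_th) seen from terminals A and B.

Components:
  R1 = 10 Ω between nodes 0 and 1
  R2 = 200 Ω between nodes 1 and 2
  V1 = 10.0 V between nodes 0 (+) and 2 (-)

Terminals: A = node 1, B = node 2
Step 1 — V_th is the open-circuit voltage V_A - V_B (nothing connected across the terminals).
Nodal analysis, taking node 2 as the 0 V reference.
Source V1 fixes V_0 = 10 V.
KCL at each unknown node (sum of currents leaving = 0; resistances in Ω):
  Node 1: (V_1 - 10)/10 + (V_1 - 0)/200 = 0
Collecting terms: 0.105 × V_1 = 1  =>  V_1 = 9.524 V
V_th = V_1 - V_2 = 9.524 - 0 = 9.524 V
Step 2 — R_th: zero the source — replace V1 by a short circuit (node 2 merges into node 0) — and find the resistance seen between A (node 1) and B (node 0).
Reduce the network between node 1 (A) and node 0 (B) by series/parallel combination:
  Rp1 = R1 ‖ R2 (parallel, both between nodes 0 and 1) = 1/(1/10 + 1/200) = 9.524 Ω
R_th = 9.524 Ω

Final answer: V_th = 9.524 V, R_th = 9.524 Ω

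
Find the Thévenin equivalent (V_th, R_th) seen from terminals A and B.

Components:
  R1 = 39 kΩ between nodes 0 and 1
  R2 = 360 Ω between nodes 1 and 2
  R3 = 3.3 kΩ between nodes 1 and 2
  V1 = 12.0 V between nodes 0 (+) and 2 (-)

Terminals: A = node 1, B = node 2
Step 1 — V_th is the open-circuit voltage V_A - V_B (nothing connected across the terminals).
Nodal analysis, taking node 2 as the 0 V reference.
Source V1 fixes V_0 = 12 V.
KCL at each unknown node (sum of currents leaving = 0; resistances in Ω):
  Node 1: (V_1 - 12)/39000 + (V_1 - 0)/360 + (V_1 - 0)/3300 = 0
Collecting terms: 0.003106 × V_1 = 0.0003077  =>  V_1 = 0.09905 V
V_th = V_1 - V_2 = 0.09905 - 0 = 0.09905 V
Step 2 — R_th: zero the source — replace V1 by a short circuit (node 2 merges into node 0) — and find the resistance seen between A (node 1) and B (node 0).
Reduce the network between node 1 (A) and node 0 (B) by series/parallel combination:
  Rp1 = R1 ‖ R2 ‖ R3 (parallel, all between nodes 0 and 1) = 1/(1/39000 + 1/360 + 1/3300) = 321.9 Ω
R_th = 321.9 Ω

Final answer: V_th = 0.09905 V, R_th = 321.9 Ω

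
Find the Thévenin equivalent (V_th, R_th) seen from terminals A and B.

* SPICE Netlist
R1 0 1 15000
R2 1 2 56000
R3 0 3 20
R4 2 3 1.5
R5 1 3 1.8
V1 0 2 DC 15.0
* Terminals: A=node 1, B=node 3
Step 1 — V_th is the open-circuit voltage V_A - V_B (nothing connected across the terminals).
Nodal analysis, taking node 2 as the 0 V reference.
Source V1 fixes V_0 = 15 V.
KCL at each unknown node (sum of currents leaving = 0; resistances in Ω):
  Node 1: (V_1 - 15)/15000 + (V_1 - 0)/56000 + (V_1 - V_3)/1.8 = 0
  Node 3: (V_3 - 15)/20 + (V_3 - 0)/1.5 + (V_3 - V_1)/1.8 = 0
Collecting terms (coefficients in siemens):
  0.5556·V_1 - 0.5556·V_3 = 0.001
  1.272·V_3 - 0.5556·V_1 = 0.75
Determinant D = (0.5556)(1.272) - (-0.5556)(-0.5556) = 0.3983
V_1 = [(0.001)(1.272) - (-0.5556)(0.75)]/D = 1.049 V
V_3 = [(0.5556)(0.75) - (0.001)(-0.5556)]/D = 1.048 V
V_th = V_1 - V_3 = 1.049 - 1.048 = 0.00164 V
Step 2 — R_th: zero the source — replace V1 by a short circuit (node 2 merges into node 0) — and find the resistance seen between A (node 1) and B (node 3).
Reduce the network between node 1 (A) and node 3 (B) by series/parallel combination:
  Rp1 = R1 ‖ R2 (parallel, both between nodes 0 and 1) = 1/(1/15000 + 1/56000) = 11830 Ω
  Rp2 = R3 ‖ R4 (parallel, both between nodes 0 and 3) = 1/(1/20 + 1/1.5) = 1.395 Ω
  Rs1 = Rp1 + Rp2 (series, joined only at node 0) = 11830 + 1.395 = 11830 Ω
  Rp3 = R5 ‖ Rs1 (parallel, both between nodes 1 and 3) = 1/(1/1.8 + 1/11830) = 1.8 Ω
R_th = 1.8 Ω

Final answer: V_th = 0.00164 V, R_th = 1.8 Ω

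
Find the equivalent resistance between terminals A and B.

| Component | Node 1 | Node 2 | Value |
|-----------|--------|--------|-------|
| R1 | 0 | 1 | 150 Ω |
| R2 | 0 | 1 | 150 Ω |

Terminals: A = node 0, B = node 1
Reduce the network between node 0 (A) and node 1 (B) by series/parallel combination:
  Rp1 = R1 ‖ R2 (parallel, both between nodes 0 and 1) = 1/(1/150 + 1/150) = 75 Ω
R_eq = 75 Ω

Final answer: 75 Ω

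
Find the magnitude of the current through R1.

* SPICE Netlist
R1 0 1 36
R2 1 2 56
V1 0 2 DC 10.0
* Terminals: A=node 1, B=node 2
Nodal analysis, taking node 2 as the 0 V reference.
Source V1 fixes V_0 = 10 V.
KCL at each unknown node (sum of currents leaving = 0; resistances in Ω):
  Node 1: (V_1 - 10)/36 + (V_1 - 0)/56 = 0
Collecting terms: 0.04563 × V_1 = 0.2778  =>  V_1 = 6.087 V
I_R1 = (V_0 - V_1)/R1 = (10 - 6.087)/36 = 0.1087 A
|I_R1| = 0.1087 A

Final answer: |I_R1| = 0.1087 A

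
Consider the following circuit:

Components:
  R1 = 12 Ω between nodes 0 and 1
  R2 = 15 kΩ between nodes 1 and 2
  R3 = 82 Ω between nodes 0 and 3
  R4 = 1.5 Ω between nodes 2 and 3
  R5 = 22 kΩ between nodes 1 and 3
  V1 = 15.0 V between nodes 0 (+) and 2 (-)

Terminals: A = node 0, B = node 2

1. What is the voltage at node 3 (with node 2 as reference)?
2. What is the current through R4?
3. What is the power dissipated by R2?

Nodal analysis, taking node 2 as the 0 V reference.
Source V1 fixes V_0 = 15 V.
KCL at each unknown node (sum of currents leaving = 0; resistances in Ω):
  Node 1: (V_1 - 15)/12 + (V_1 - 0)/15000 + (V_1 - V_3)/22000 = 0
  Node 3: (V_3 - 15)/82 + (V_3 - 0)/1.5 + (V_3 - V_1)/22000 = 0
Collecting terms (coefficients in siemens):
  0.08345·V_1 - 0.00004545·V_3 = 1.25
  0.6789·V_3 - 0.00004545·V_1 = 0.1829
Determinant D = (0.08345)(0.6789) - (-0.00004545)(-0.00004545) = 0.05665
V_1 = [(1.25)(0.6789) - (-0.00004545)(0.1829)]/D = 14.98 V
V_3 = [(0.08345)(0.1829) - (1.25)(-0.00004545)]/D = 0.2704 V
Part 1:
  Read off the nodal solution: V_3 = 0.2704 V
Part 2:
  I_R4 = (V_2 - V_3)/R4 = (0 - 0.2704)/1.5 = -0.1803 A
  Magnitude: I_R4 = 0.1803 A
Part 3:
  I_R2 = (V_1 - V_2)/R2 = (14.98 - 0)/15000 = 0.0009987 A
  P_R2 = I_R2² × R2 = (0.0009987)² × 15000 = 0.01496 W

Final answers:
1. V_3 = 0.2704 V
2. I_R4 = 0.1803 A
3. P_R2 = 0.01496 W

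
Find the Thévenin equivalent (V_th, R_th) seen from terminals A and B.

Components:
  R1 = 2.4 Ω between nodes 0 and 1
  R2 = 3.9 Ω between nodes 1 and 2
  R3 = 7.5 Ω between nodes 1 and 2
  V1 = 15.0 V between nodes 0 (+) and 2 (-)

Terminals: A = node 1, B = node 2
Step 1 — V_th is the open-circuit voltage V_A - V_B (nothing connected across the terminals).
Nodal analysis, taking node 2 as the 0 V reference.
Source V1 fixes V_0 = 15 V.
KCL at each unknown node (sum of currents leaving = 0; resistances in Ω):
  Node 1: (V_1 - 15)/2.4 + (V_1 - 0)/3.9 + (V_1 - 0)/7.5 = 0
Collecting terms: 0.8064 × V_1 = 6.25  =>  V_1 = 7.75 V
V_th = V_1 - V_2 = 7.75 - 0 = 7.75 V
Step 2 — R_th: zero the source — replace V1 by a short circuit (node 2 merges into node 0) — and find the resistance seen between A (node 1) and B (node 0).
Reduce the network between node 1 (A) and node 0 (B) by series/parallel combination:
  Rp1 = R1 ‖ R2 ‖ R3 (parallel, all between nodes 0 and 1) = 1/(1/2.4 + 1/3.9 + 1/7.5) = 1.24 Ω
R_th = 1.24 Ω

Final answer: V_th = 7.75 V, R_th = 1.24 Ω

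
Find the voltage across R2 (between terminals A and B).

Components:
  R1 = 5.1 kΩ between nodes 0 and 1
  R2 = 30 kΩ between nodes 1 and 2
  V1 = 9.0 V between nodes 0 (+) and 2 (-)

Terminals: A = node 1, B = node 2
R1 and R2 are in series across V1 (node 0 → node 1 → node 2), and the output A–B is taken across R2, so this is a voltage divider.
Series current: I = V1/(R1 + R2) = 9/(5100 + 30000) = 9/35100 = 0.0002564 A
V_R2 = I × R2 = V1 × R2/(R1 + R2) = 9 × 30000/35100 = 7.692 V

Final answer: 7.692 V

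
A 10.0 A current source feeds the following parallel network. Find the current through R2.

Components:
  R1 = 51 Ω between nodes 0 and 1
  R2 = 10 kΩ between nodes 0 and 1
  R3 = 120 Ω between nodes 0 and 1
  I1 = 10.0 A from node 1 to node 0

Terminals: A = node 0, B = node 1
All resistors sit directly between nodes 0 and 1, so they are in parallel and share one voltage V; the full source current 10 A splits among them.
1/R_par = 1/51 + 1/10000 + 1/120 = 0.02804 S  =>  R_par = 35.66 Ω
V = I × R_par = 10 × 35.66 = 356.6 V
I_R2 = V/R2 = 356.6/10000 = 0.03566 A

Final answer: 0.03566 A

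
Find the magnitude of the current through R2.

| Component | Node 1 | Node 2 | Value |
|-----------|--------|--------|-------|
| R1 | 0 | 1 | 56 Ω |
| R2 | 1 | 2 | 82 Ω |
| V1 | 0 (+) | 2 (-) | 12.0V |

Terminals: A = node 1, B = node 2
Nodal analysis, taking node 2 as the 0 V reference.
Source V1 fixes V_0 = 12 V.
KCL at each unknown node (sum of currents leaving = 0; resistances in Ω):
  Node 1: (V_1 - 12)/56 + (V_1 - 0)/82 = 0
Collecting terms: 0.03005 × V_1 = 0.2143  =>  V_1 = 7.13 V
I_R2 = (V_1 - V_2)/R2 = (7.13 - 0)/82 = 0.08696 A
|I_R2| = 0.08696 A

Final answer: |I_R2| = 0.08696 A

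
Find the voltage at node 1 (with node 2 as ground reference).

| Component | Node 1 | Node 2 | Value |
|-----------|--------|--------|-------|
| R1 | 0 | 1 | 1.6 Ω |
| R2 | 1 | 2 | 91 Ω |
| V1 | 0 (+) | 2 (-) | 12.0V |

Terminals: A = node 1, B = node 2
Nodal analysis, taking node 2 as the 0 V reference.
Source V1 fixes V_0 = 12 V.
KCL at each unknown node (sum of currents leaving = 0; resistances in Ω):
  Node 1: (V_1 - 12)/1.6 + (V_1 - 0)/91 = 0
Collecting terms: 0.636 × V_1 = 7.5  =>  V_1 = 11.79 V
The requested potential is V_1 = 11.79 V.

Final answer: V_1 = 11.79 V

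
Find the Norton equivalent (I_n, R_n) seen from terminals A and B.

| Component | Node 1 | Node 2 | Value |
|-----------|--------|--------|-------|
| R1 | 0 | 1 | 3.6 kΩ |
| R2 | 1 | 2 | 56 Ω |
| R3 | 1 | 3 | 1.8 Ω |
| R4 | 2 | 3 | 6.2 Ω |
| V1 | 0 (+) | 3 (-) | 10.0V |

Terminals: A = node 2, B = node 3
Find the Thévenin equivalent first; then I_n = V_th/R_th and R_n = R_th.
Step 1 — V_th is the open-circuit voltage V_A - V_B (nothing connected across the terminals).
Nodal analysis, taking node 3 as the 0 V reference.
Source V1 fixes V_0 = 10 V.
KCL at each unknown node (sum of currents leaving = 0; resistances in Ω):
  Node 1: (V_1 - 10)/3600 + (V_1 - V_2)/56 + (V_1 - 0)/1.8 = 0
  Node 2: (V_2 - V_1)/56 + (V_2 - 0)/6.2 = 0
Collecting terms (coefficients in siemens):
  0.5737·V_1 - 0.01786·V_2 = 0.002778
  0.1791·V_2 - 0.01786·V_1 = 0
Determinant D = (0.5737)(0.1791) - (-0.01786)(-0.01786) = 0.1025
V_1 = [(0.002778)(0.1791) - (-0.01786)(0)]/D = 0.004857 V
V_2 = [(0.5737)(0) - (0.002778)(-0.01786)]/D = 0.0004841 V
V_th = V_2 - V_3 = 0.0004841 - 0 = 0.0004841 V
Step 2 — R_th: zero the source — replace V1 by a short circuit (node 3 merges into node 0) — and find the resistance seen between A (node 2) and B (node 0).
Reduce the network between node 2 (A) and node 0 (B) by series/parallel combination:
  Rp1 = R1 ‖ R3 (parallel, both between nodes 0 and 1) = 1/(1/3600 + 1/1.8) = 1.799 Ω
  Rs1 = R2 + Rp1 (series, joined only at node 1) = 56 + 1.799 = 57.8 Ω
  Rp2 = R4 ‖ Rs1 (parallel, both between nodes 0 and 2) = 1/(1/6.2 + 1/57.8) = 5.599 Ω
R_th = 5.599 Ω
I_n = V_th/R_th = 0.0004841/5.599 = 0.00008646 A, and R_n = R_th = 5.599 Ω

Final answer: I_n = 8.646e-05 A, R_n = 5.599 Ω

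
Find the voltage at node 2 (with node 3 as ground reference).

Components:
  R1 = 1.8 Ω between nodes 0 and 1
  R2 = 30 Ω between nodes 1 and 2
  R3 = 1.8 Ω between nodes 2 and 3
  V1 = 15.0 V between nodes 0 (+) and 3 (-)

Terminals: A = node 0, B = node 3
Nodal analysis, taking node 3 as the 0 V reference.
Source V1 fixes V_0 = 15 V.
KCL at each unknown node (sum of currents leaving = 0; resistances in Ω):
  Node 1: (V_1 - 15)/1.8 + (V_1 - V_2)/30 = 0
  Node 2: (V_2 - V_1)/30 + (V_2 - 0)/1.8 = 0
Collecting terms (coefficients in siemens):
  0.5889·V_1 - 0.03333·V_2 = 8.333
  0.5889·V_2 - 0.03333·V_1 = 0
Determinant D = (0.5889)(0.5889) - (-0.03333)(-0.03333) = 0.3457
V_1 = [(8.333)(0.5889) - (-0.03333)(0)]/D = 14.2 V
V_2 = [(0.5889)(0) - (8.333)(-0.03333)]/D = 0.8036 V
The requested potential is V_2 = 0.8036 V.

Final answer: V_2 = 0.8036 V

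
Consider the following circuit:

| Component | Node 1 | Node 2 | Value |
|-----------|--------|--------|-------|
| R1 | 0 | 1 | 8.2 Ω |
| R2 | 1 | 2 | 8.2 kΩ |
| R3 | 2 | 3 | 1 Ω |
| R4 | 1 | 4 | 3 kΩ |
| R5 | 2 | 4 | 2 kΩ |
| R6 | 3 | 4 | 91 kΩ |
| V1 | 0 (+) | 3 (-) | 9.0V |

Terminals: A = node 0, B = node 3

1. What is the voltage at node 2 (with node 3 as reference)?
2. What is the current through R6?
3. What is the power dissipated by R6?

Nodal analysis, taking node 3 as the 0 V reference.
Source V1 fixes V_0 = 9 V.
KCL at each unknown node (sum of currents leaving = 0; resistances in Ω):
  Node 1: (V_1 - 9)/8.2 + (V_1 - V_2)/8200 + (V_1 - V_4)/3000 = 0
  Node 2: (V_2 - V_1)/8200 + (V_2 - 0)/1 + (V_2 - V_4)/2000 = 0
  Node 4: (V_4 - V_1)/3000 + (V_4 - V_2)/2000 + (V_4 - 0)/91000 = 0
Collecting terms (coefficients in siemens):
  0.1224·V_1 - 0.000122·V_2 - 0.0003333·V_4 = 1.098
  1.001·V_2 - 0.000122·V_1 - 0.0005·V_4 = 0
  0.0008443·V_4 - 0.0003333·V_1 - 0.0005·V_2 = 0
Solving these 3 simultaneous equations (Gaussian elimination) gives:
  V_1 = 8.976 V, V_2 = 0.002866 V, V_4 = 3.545 V
Part 1:
  Read off the nodal solution: V_2 = 0.002866 V
Part 2:
  I_R6 = (V_3 - V_4)/R6 = (0 - 3.545)/91000 = -0.00003896 A
  Magnitude: I_R6 = 0.00003896 A
Part 3:
  I_R6 = (V_3 - V_4)/R6 = (0 - 3.545)/91000 = -0.00003896 A
  P_R6 = I_R6² × R6 = (-0.00003896)² × 91000 = 0.0001381 W

Final answers:
1. V_2 = 0.002866 V
2. I_R6 = 3.896e-05 A
3. P_R6 = 0.0001381 W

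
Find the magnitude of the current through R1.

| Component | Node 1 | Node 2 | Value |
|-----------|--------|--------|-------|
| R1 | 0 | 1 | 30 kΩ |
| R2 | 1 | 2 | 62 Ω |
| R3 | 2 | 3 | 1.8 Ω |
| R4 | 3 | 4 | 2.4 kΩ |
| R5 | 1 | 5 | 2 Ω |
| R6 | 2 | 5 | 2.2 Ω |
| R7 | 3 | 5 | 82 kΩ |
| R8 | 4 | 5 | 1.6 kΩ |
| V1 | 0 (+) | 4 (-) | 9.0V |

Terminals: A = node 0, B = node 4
Nodal analysis, taking node 4 as the 0 V reference.
Source V1 fixes V_0 = 9 V.
KCL at each unknown node (sum of currents leaving = 0; resistances in Ω):
  Node 1: (V_1 - 9)/30000 + (V_1 - V_2)/62 + (V_1 - V_5)/2 = 0
  Node 2: (V_2 - V_1)/62 + (V_2 - V_3)/1.8 + (V_2 - V_5)/2.2 = 0
  Node 3: (V_3 - V_2)/1.8 + (V_3 - 0)/2400 + (V_3 - V_5)/82000 = 0
  Node 5: (V_5 - V_1)/2 + (V_5 - V_2)/2.2 + (V_5 - V_3)/82000 + (V_5 - 0)/1600 = 0
Collecting terms (coefficients in siemens):
  0.5162·V_1 - 0.01613·V_2 - 0.5·V_5 = 0.0003
  1.026·V_2 - 0.01613·V_1 - 0.5556·V_3 - 0.4545·V_5 = 0
  0.556·V_3 - 0.5556·V_2 - 0.0000122·V_5 = 0
  0.9552·V_5 - 0.5·V_1 - 0.4545·V_2 - 0.0000122·V_3 = 0
Solving these 4 simultaneous equations (Gaussian elimination) gives:
  V_1 = 0.2798 V, V_2 = 0.279 V, V_3 = 0.2788 V, V_5 = 0.2792 V
I_R1 = (V_0 - V_1)/R1 = (9 - 0.2798)/30000 = 0.0002907 A
|I_R1| = 0.0002907 A

Final answer: |I_R1| = 0.0002907 A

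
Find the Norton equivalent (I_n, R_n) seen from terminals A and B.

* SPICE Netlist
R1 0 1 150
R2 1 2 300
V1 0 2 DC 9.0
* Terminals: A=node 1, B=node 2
Find the Thévenin equivalent first; then I_n = V_th/R_th and R_n = R_th.
Step 1 — V_th is the open-circuit voltage V_A - V_B (nothing connected across the terminals).
Nodal analysis, taking node 2 as the 0 V reference.
Source V1 fixes V_0 = 9 V.
KCL at each unknown node (sum of currents leaving = 0; resistances in Ω):
  Node 1: (V_1 - 9)/150 + (V_1 - 0)/300 = 0
Collecting terms: 0.01 × V_1 = 0.06  =>  V_1 = 6 V
V_th = V_1 - V_2 = 6 - 0 = 6 V
Step 2 — R_th: zero the source — replace V1 by a short circuit (node 2 merges into node 0) — and find the resistance seen between A (node 1) and B (node 0).
Reduce the network between node 1 (A) and node 0 (B) by series/parallel combination:
  Rp1 = R1 ‖ R2 (parallel, both between nodes 0 and 1) = 1/(1/150 + 1/300) = 100 Ω
R_th = 100 Ω
I_n = V_th/R_th = 6/100 = 0.06 A, and R_n = R_th = 100 Ω

Final answer: I_n = 0.06 A, R_n = 100 Ω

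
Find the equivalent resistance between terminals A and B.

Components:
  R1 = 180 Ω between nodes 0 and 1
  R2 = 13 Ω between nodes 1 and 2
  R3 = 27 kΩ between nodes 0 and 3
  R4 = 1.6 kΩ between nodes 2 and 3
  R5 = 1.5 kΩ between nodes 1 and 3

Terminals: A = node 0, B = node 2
The network is not a plain series/parallel combination. Inject a 1 A test current into terminal A (node 0) and return it from terminal B (node 2); then R_eq = V_A / (1 A).
Nodal analysis, taking node 2 as the 0 V reference.
Current source I_test pushes 1 A into node 0 and draws it out of node 2.
KCL at each unknown node (sum of currents leaving = 0; resistances in Ω):
  Node 0: (V_0 - V_1)/180 + (V_0 - V_3)/27000 - 1 = 0
  Node 1: (V_1 - V_0)/180 + (V_1 - 0)/13 + (V_1 - V_3)/1500 = 0
  Node 3: (V_3 - V_0)/27000 + (V_3 - V_1)/1500 + (V_3 - 0)/1600 = 0
Collecting terms (coefficients in siemens):
  0.005593·V_0 - 0.005556·V_1 - 0.00003704·V_3 = 1
  0.08315·V_1 - 0.005556·V_0 - 0.0006667·V_3 = 0
  0.001329·V_3 - 0.00003704·V_0 - 0.0006667·V_1 = 0
Solving these 3 simultaneous equations (Gaussian elimination) gives:
  V_0 = 191.7 V, V_1 = 12.9 V, V_3 = 11.82 V
R_eq = V_0 / 1 A = 191.7 Ω

Final answer: 191.7 Ω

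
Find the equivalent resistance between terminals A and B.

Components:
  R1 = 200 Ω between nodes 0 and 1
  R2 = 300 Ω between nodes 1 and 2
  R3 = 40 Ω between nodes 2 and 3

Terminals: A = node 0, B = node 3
Reduce the network between node 0 (A) and node 3 (B) by series/parallel combination:
  Rs1 = R1 + R2 (series, joined only at node 1) = 200 + 300 = 500 Ω
  Rs2 = R3 + Rs1 (series, joined only at node 2) = 40 + 500 = 540 Ω
R_eq = 540 Ω

Final answer: 540 Ω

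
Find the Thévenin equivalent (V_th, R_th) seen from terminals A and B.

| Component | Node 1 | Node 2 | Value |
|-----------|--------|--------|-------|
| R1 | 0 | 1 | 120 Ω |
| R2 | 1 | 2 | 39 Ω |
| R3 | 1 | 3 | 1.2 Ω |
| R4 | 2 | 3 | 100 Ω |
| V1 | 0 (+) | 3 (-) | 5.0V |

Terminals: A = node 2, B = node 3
Step 1 — V_th is the open-circuit voltage V_A - V_B (nothing connected across the terminals).
Nodal analysis, taking node 3 as the 0 V reference.
Source V1 fixes V_0 = 5 V.
KCL at each unknown node (sum of currents leaving = 0; resistances in Ω):
  Node 1: (V_1 - 5)/120 + (V_1 - V_2)/39 + (V_1 - 0)/1.2 = 0
  Node 2: (V_2 - V_1)/39 + (V_2 - 0)/100 = 0
Collecting terms (coefficients in siemens):
  0.8673·V_1 - 0.02564·V_2 = 0.04167
  0.03564·V_2 - 0.02564·V_1 = 0
Determinant D = (0.8673)(0.03564) - (-0.02564)(-0.02564) = 0.03025
V_1 = [(0.04167)(0.03564) - (-0.02564)(0)]/D = 0.04909 V
V_2 = [(0.8673)(0) - (0.04167)(-0.02564)]/D = 0.03531 V
V_th = V_2 - V_3 = 0.03531 - 0 = 0.03531 V
Step 2 — R_th: zero the source — replace V1 by a short circuit (node 3 merges into node 0) — and find the resistance seen between A (node 2) and B (node 0).
Reduce the network between node 2 (A) and node 0 (B) by series/parallel combination:
  Rp1 = R1 ‖ R3 (parallel, both between nodes 0 and 1) = 1/(1/120 + 1/1.2) = 1.188 Ω
  Rs1 = R2 + Rp1 (series, joined only at node 1) = 39 + 1.188 = 40.19 Ω
  Rp2 = R4 ‖ Rs1 (parallel, both between nodes 0 and 2) = 1/(1/100 + 1/40.19) = 28.67 Ω
R_th = 28.67 Ω

Final answer: V_th = 0.03531 V, R_th = 28.67 Ω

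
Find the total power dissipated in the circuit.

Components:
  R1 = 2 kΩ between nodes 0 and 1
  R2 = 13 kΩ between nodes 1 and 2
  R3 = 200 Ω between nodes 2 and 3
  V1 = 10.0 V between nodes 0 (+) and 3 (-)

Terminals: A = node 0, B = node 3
Nodal analysis, taking node 3 as the 0 V reference.
Source V1 fixes V_0 = 10 V.
KCL at each unknown node (sum of currents leaving = 0; resistances in Ω):
  Node 1: (V_1 - 10)/2000 + (V_1 - V_2)/13000 = 0
  Node 2: (V_2 - V_1)/13000 + (V_2 - 0)/200 = 0
Collecting terms (coefficients in siemens):
  0.0005769·V_1 - 0.00007692·V_2 = 0.005
  0.005077·V_2 - 0.00007692·V_1 = 0
Determinant D = (0.0005769)(0.005077) - (-0.00007692)(-0.00007692) = 0.000002923
V_1 = [(0.005)(0.005077) - (-0.00007692)(0)]/D = 8.684 V
V_2 = [(0.0005769)(0) - (0.005)(-0.00007692)]/D = 0.1316 V
Power in each resistor, P = (ΔV)²/R:
  P_R1 = (10 - 8.684)²/2000 = 0.0008657 W
  P_R2 = (8.684 - 0.1316)²/13000 = 0.005627 W
  P_R3 = (0.1316 - 0)²/200 = 0.00008657 W
P_total = P_R1 + P_R2 + P_R3 = 0.006579 W

Final answer: 0.006579 W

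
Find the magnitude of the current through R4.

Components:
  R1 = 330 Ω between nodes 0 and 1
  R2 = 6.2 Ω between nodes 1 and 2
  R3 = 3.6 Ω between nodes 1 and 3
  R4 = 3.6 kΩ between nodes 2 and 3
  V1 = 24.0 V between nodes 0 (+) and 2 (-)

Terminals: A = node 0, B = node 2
Nodal analysis, taking node 2 as the 0 V reference.
Source V1 fixes V_0 = 24 V.
KCL at each unknown node (sum of currents leaving = 0; resistances in Ω):
  Node 1: (V_1 - 24)/330 + (V_1 - 0)/6.2 + (V_1 - V_3)/3.6 = 0
  Node 3: (V_3 - V_1)/3.6 + (V_3 - 0)/3600 = 0
Collecting terms (coefficients in siemens):
  0.4421·V_1 - 0.2778·V_3 = 0.07273
  0.2781·V_3 - 0.2778·V_1 = 0
Determinant D = (0.4421)(0.2781) - (-0.2778)(-0.2778) = 0.04577
V_1 = [(0.07273)(0.2781) - (-0.2778)(0)]/D = 0.4418 V
V_3 = [(0.4421)(0) - (0.07273)(-0.2778)]/D = 0.4414 V
I_R4 = (V_2 - V_3)/R4 = (0 - 0.4414)/3600 = -0.0001226 A
|I_R4| = 0.0001226 A

Final answer: |I_R4| = 0.0001226 A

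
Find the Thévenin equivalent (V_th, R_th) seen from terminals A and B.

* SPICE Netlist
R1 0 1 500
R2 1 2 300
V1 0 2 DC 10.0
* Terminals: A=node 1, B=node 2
Step 1 — V_th is the open-circuit voltage V_A - V_B (nothing connected across the terminals).
Nodal analysis, taking node 2 as the 0 V reference.
Source V1 fixes V_0 = 10 V.
KCL at each unknown node (sum of currents leaving = 0; resistances in Ω):
  Node 1: (V_1 - 10)/500 + (V_1 - 0)/300 = 0
Collecting terms: 0.005333 × V_1 = 0.02  =>  V_1 = 3.75 V
V_th = V_1 - V_2 = 3.75 - 0 = 3.75 V
Step 2 — R_th: zero the source — replace V1 by a short circuit (node 2 merges into node 0) — and find the resistance seen between A (node 1) and B (node 0).
Reduce the network between node 1 (A) and node 0 (B) by series/parallel combination:
  Rp1 = R1 ‖ R2 (parallel, both between nodes 0 and 1) = 1/(1/500 + 1/300) = 187.5 Ω
R_th = 187.5 Ω

Final answer: V_th = 3.75 V, R_th = 187.5 Ω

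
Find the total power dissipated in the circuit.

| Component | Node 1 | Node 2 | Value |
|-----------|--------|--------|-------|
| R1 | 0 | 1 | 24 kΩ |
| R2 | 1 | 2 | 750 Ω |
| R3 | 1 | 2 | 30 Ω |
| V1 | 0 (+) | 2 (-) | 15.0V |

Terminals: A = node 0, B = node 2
Nodal analysis, taking node 2 as the 0 V reference.
Source V1 fixes V_0 = 15 V.
KCL at each unknown node (sum of currents leaving = 0; resistances in Ω):
  Node 1: (V_1 - 15)/24000 + (V_1 - 0)/750 + (V_1 - 0)/30 = 0
Collecting terms: 0.03471 × V_1 = 0.000625  =>  V_1 = 0.01801 V
Power in each resistor, P = (ΔV)²/R:
  P_R1 = (15 - 0.01801)²/24000 = 0.009353 W
  P_R2 = (0.01801 - 0)²/750 = 0.0000004323 W
  P_R3 = (0.01801 - 0)²/30 = 0.00001081 W
P_total = P_R1 + P_R2 + P_R3 = 0.009364 W

Final answer: 0.009364 W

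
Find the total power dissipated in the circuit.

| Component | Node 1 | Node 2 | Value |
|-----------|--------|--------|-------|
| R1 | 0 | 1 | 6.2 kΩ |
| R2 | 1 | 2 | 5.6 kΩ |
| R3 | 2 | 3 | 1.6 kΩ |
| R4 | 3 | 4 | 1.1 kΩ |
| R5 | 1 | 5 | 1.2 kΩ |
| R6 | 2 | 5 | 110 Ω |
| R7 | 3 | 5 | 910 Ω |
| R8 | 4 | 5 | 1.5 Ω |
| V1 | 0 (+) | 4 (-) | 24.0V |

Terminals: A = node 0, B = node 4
Nodal analysis, taking node 4 as the 0 V reference.
Source V1 fixes V_0 = 24 V.
KCL at each unknown node (sum of currents leaving = 0; resistances in Ω):
  Node 1: (V_1 - 24)/6200 + (V_1 - V_2)/5600 + (V_1 - V_5)/1200 = 0
  Node 2: (V_2 - V_1)/5600 + (V_2 - V_3)/1600 + (V_2 - V_5)/110 = 0
  Node 3: (V_3 - V_2)/1600 + (V_3 - 0)/1100 + (V_3 - V_5)/910 = 0
  Node 5: (V_5 - V_1)/1200 + (V_5 - V_2)/110 + (V_5 - V_3)/910 + (V_5 - 0)/1.5 = 0
Collecting terms (coefficients in siemens):
  0.001173·V_1 - 0.0001786·V_2 - 0.0008333·V_5 = 0.003871
  0.009894·V_2 - 0.0001786·V_1 - 0.000625·V_3 - 0.009091·V_5 = 0
  0.002633·V_3 - 0.000625·V_2 - 0.001099·V_5 = 0
  0.6777·V_5 - 0.0008333·V_1 - 0.009091·V_2 - 0.001099·V_3 = 0
Solving these 4 simultaneous equations (Gaussian elimination) gives:
  V_1 = 3.313 V, V_2 = 0.06548 V, V_3 = 0.01762 V, V_5 = 0.004981 V
Power in each resistor, P = (ΔV)²/R:
  P_R1 = (24 - 3.313)²/6200 = 0.06902 W
  P_R2 = (3.313 - 0.06548)²/5600 = 0.001883 W
  P_R3 = (0.06548 - 0.01762)²/1600 = 0.000001432 W
  P_R4 = (0.01762 - 0)²/1100 = 0.0000002823 W
  P_R5 = (3.313 - 0.004981)²/1200 = 0.009119 W
  P_R6 = (0.06548 - 0.004981)²/110 = 0.00003328 W
  P_R7 = (0.01762 - 0.004981)²/910 = 0.0000001756 W
  P_R8 = (0 - 0.004981)²/1.5 = 0.00001654 W
P_total = P_R1 + P_R2 + P_R3 + P_R4 + P_R5 + P_R6 + P_R7 + P_R8 = 0.08008 W

Final answer: 0.08008 W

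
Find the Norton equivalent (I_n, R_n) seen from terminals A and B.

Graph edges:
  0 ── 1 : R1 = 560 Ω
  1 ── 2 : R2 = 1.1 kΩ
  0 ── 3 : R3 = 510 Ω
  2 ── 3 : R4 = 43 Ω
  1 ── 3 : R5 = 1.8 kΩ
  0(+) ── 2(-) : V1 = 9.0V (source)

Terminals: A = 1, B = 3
Find the Thévenin equivalent first; then I_n = V_th/R_th and R_n = R_th.
Step 1 — V_th is the open-circuit voltage V_A - V_B (nothing connected across the terminals).
Nodal analysis, taking node 2 as the 0 V reference.
Source V1 fixes V_0 = 9 V.
KCL at each unknown node (sum of currents leaving = 0; resistances in Ω):
  Node 1: (V_1 - 9)/560 + (V_1 - 0)/1100 + (V_1 - V_3)/1800 = 0
  Node 3: (V_3 - 9)/510 + (V_3 - 0)/43 + (V_3 - V_1)/1800 = 0
Collecting terms (coefficients in siemens):
  0.00325·V_1 - 0.0005556·V_3 = 0.01607
  0.02577·V_3 - 0.0005556·V_1 = 0.01765
Determinant D = (0.00325)(0.02577) - (-0.0005556)(-0.0005556) = 0.00008346
V_1 = [(0.01607)(0.02577) - (-0.0005556)(0.01765)]/D = 5.08 V
V_3 = [(0.00325)(0.01765) - (0.01607)(-0.0005556)]/D = 0.7942 V
V_th = V_1 - V_3 = 5.08 - 0.7942 = 4.286 V
Step 2 — R_th: zero the source — replace V1 by a short circuit (node 2 merges into node 0) — and find the resistance seen between A (node 1) and B (node 3).
Reduce the network between node 1 (A) and node 3 (B) by series/parallel combination:
  Rp1 = R1 ‖ R2 (parallel, both between nodes 0 and 1) = 1/(1/560 + 1/1100) = 371.1 Ω
  Rp2 = R3 ‖ R4 (parallel, both between nodes 0 and 3) = 1/(1/510 + 1/43) = 39.66 Ω
  Rs1 = Rp1 + Rp2 (series, joined only at node 0) = 371.1 + 39.66 = 410.7 Ω
  Rp3 = R5 ‖ Rs1 (parallel, both between nodes 1 and 3) = 1/(1/1800 + 1/410.7) = 334.4 Ω
R_th = 334.4 Ω
I_n = V_th/R_th = 4.286/334.4 = 0.01282 A, and R_n = R_th = 334.4 Ω

Final answer: I_n = 0.01282 A, R_n = 334.4 Ω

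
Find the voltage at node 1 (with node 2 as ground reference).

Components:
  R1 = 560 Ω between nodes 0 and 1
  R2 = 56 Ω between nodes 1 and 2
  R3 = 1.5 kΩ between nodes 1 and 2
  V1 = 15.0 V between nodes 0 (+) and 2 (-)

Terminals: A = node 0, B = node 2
Nodal analysis, taking node 2 as the 0 V reference.
Source V1 fixes V_0 = 15 V.
KCL at each unknown node (sum of currents leaving = 0; resistances in Ω):
  Node 1: (V_1 - 15)/560 + (V_1 - 0)/56 + (V_1 - 0)/1500 = 0
Collecting terms: 0.02031 × V_1 = 0.02679  =>  V_1 = 1.319 V
The requested potential is V_1 = 1.319 V.

Final answer: V_1 = 1.319 V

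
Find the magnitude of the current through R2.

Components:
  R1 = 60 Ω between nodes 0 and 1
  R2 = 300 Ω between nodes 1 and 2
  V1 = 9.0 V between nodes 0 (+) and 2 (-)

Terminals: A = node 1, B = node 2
Nodal analysis, taking node 2 as the 0 V reference.
Source V1 fixes V_0 = 9 V.
KCL at each unknown node (sum of currents leaving = 0; resistances in Ω):
  Node 1: (V_1 - 9)/60 + (V_1 - 0)/300 = 0
Collecting terms: 0.02 × V_1 = 0.15  =>  V_1 = 7.5 V
I_R2 = (V_1 - V_2)/R2 = (7.5 - 0)/300 = 0.025 A
|I_R2| = 0.025 A

Final answer: |I_R2| = 0.025 A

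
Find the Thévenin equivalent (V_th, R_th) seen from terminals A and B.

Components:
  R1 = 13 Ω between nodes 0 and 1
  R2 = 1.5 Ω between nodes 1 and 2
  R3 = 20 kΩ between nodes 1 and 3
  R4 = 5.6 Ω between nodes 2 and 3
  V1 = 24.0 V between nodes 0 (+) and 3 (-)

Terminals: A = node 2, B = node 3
Step 1 — V_th is the open-circuit voltage V_A - V_B (nothing connected across the terminals).
Nodal analysis, taking node 3 as the 0 V reference.
Source V1 fixes V_0 = 24 V.
KCL at each unknown node (sum of currents leaving = 0; resistances in Ω):
  Node 1: (V_1 - 24)/13 + (V_1 - V_2)/1.5 + (V_1 - 0)/20000 = 0
  Node 2: (V_2 - V_1)/1.5 + (V_2 - 0)/5.6 = 0
Collecting terms (coefficients in siemens):
  0.7436·V_1 - 0.6667·V_2 = 1.846
  0.8452·V_2 - 0.6667·V_1 = 0
Determinant D = (0.7436)(0.8452) - (-0.6667)(-0.6667) = 0.1841
V_1 = [(1.846)(0.8452) - (-0.6667)(0)]/D = 8.476 V
V_2 = [(0.7436)(0) - (1.846)(-0.6667)]/D = 6.685 V
V_th = V_2 - V_3 = 6.685 - 0 = 6.685 V
Step 2 — R_th: zero the source — replace V1 by a short circuit (node 3 merges into node 0) — and find the resistance seen between A (node 2) and B (node 0).
Reduce the network between node 2 (A) and node 0 (B) by series/parallel combination:
  Rp1 = R1 ‖ R3 (parallel, both between nodes 0 and 1) = 1/(1/13 + 1/20000) = 12.99 Ω
  Rs1 = R2 + Rp1 (series, joined only at node 1) = 1.5 + 12.99 = 14.49 Ω
  Rp2 = R4 ‖ Rs1 (parallel, both between nodes 0 and 2) = 1/(1/5.6 + 1/14.49) = 4.039 Ω
R_th = 4.039 Ω

Final answer: V_th = 6.685 V, R_th = 4.039 Ω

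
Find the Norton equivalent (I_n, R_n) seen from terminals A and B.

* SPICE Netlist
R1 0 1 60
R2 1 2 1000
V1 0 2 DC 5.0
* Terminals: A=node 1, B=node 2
Find the Thévenin equivalent first; then I_n = V_th/R_th and R_n = R_th.
Step 1 — V_th is the open-circuit voltage V_A - V_B (nothing connected across the terminals).
Nodal analysis, taking node 2 as the 0 V reference.
Source V1 fixes V_0 = 5 V.
KCL at each unknown node (sum of currents leaving = 0; resistances in Ω):
  Node 1: (V_1 - 5)/60 + (V_1 - 0)/1000 = 0
Collecting terms: 0.01767 × V_1 = 0.08333  =>  V_1 = 4.717 V
V_th = V_1 - V_2 = 4.717 - 0 = 4.717 V
Step 2 — R_th: zero the source — replace V1 by a short circuit (node 2 merges into node 0) — and find the resistance seen between A (node 1) and B (node 0).
Reduce the network between node 1 (A) and node 0 (B) by series/parallel combination:
  Rp1 = R1 ‖ R2 (parallel, both between nodes 0 and 1) = 1/(1/60 + 1/1000) = 56.6 Ω
R_th = 56.6 Ω
I_n = V_th/R_th = 4.717/56.6 = 0.08333 A, and R_n = R_th = 56.6 Ω

Final answer: I_n = 0.08333 A, R_n = 56.6 Ω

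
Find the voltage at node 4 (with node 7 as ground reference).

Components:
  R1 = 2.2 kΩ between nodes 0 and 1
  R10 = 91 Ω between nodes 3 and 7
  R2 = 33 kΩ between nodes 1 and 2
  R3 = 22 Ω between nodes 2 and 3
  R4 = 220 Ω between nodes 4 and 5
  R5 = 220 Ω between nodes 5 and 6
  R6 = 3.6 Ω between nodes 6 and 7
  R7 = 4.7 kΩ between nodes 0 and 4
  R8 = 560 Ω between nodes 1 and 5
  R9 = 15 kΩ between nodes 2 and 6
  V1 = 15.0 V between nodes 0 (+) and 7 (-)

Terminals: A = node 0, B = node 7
Nodal analysis, taking node 7 as the 0 V reference.
Source V1 fixes V_0 = 15 V.
KCL at each unknown node (sum of currents leaving = 0; resistances in Ω):
  Node 1: (V_1 - 15)/2200 + (V_1 - V_2)/33000 + (V_1 - V_5)/560 = 0
  Node 2: (V_2 - V_1)/33000 + (V_2 - V_3)/22 + (V_2 - V_6)/15000 = 0
  Node 3: (V_3 - V_2)/22 + (V_3 - 0)/91 = 0
  Node 4: (V_4 - V_5)/220 + (V_4 - 15)/4700 = 0
  Node 5: (V_5 - V_4)/220 + (V_5 - V_6)/220 + (V_5 - V_1)/560 = 0
  Node 6: (V_6 - V_5)/220 + (V_6 - 0)/3.6 + (V_6 - V_2)/15000 = 0
Collecting terms (coefficients in siemens):
  0.002271·V_1 - 0.0000303·V_2 - 0.001786·V_5 = 0.006818
  0.04555·V_2 - 0.0000303·V_1 - 0.04545·V_3 - 0.00006667·V_6 = 0
  0.05644·V_3 - 0.04545·V_2 = 0
  0.004758·V_4 - 0.004545·V_5 = 0.003191
  0.01088·V_5 - 0.001786·V_1 - 0.004545·V_4 - 0.004545·V_6 = 0
  0.2824·V_6 - 0.00006667·V_2 - 0.004545·V_5 = 0
Solving these 6 simultaneous equations (Gaussian elimination) gives:
  V_1 = 4.311 V, V_2 = 0.0148 V, V_3 = 0.01192 V, V_4 = 2.26 V
  V_5 = 1.663 V, V_6 = 0.02678 V
The requested potential is V_4 = 2.26 V.

Final answer: V_4 = 2.26 V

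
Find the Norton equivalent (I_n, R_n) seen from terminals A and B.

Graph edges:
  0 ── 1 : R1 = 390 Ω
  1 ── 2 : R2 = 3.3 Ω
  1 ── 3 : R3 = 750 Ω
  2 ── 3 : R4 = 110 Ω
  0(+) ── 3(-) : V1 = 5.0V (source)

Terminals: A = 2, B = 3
Find the Thévenin equivalent first; then I_n = V_th/R_th and R_n = R_th.
Step 1 — V_th is the open-circuit voltage V_A - V_B (nothing connected across the terminals).
Nodal analysis, taking node 3 as the 0 V reference.
Source V1 fixes V_0 = 5 V.
KCL at each unknown node (sum of currents leaving = 0; resistances in Ω):
  Node 1: (V_1 - 5)/390 + (V_1 - V_2)/3.3 + (V_1 - 0)/750 = 0
  Node 2: (V_2 - V_1)/3.3 + (V_2 - 0)/110 = 0
Collecting terms (coefficients in siemens):
  0.3069·V_1 - 0.303·V_2 = 0.01282
  0.3121·V_2 - 0.303·V_1 = 0
Determinant D = (0.3069)(0.3121) - (-0.303)(-0.303) = 0.003971
V_1 = [(0.01282)(0.3121) - (-0.303)(0)]/D = 1.008 V
V_2 = [(0.3069)(0) - (0.01282)(-0.303)]/D = 0.9783 V
V_th = V_2 - V_3 = 0.9783 - 0 = 0.9783 V
Step 2 — R_th: zero the source — replace V1 by a short circuit (node 3 merges into node 0) — and find the resistance seen between A (node 2) and B (node 0).
Reduce the network between node 2 (A) and node 0 (B) by series/parallel combination:
  Rp1 = R1 ‖ R3 (parallel, both between nodes 0 and 1) = 1/(1/390 + 1/750) = 256.6 Ω
  Rs1 = R2 + Rp1 (series, joined only at node 1) = 3.3 + 256.6 = 259.9 Ω
  Rp2 = R4 ‖ Rs1 (parallel, both between nodes 0 and 2) = 1/(1/110 + 1/259.9) = 77.29 Ω
R_th = 77.29 Ω
I_n = V_th/R_th = 0.9783/77.29 = 0.01266 A, and R_n = R_th = 77.29 Ω

Final answer: I_n = 0.01266 A, R_n = 77.29 Ω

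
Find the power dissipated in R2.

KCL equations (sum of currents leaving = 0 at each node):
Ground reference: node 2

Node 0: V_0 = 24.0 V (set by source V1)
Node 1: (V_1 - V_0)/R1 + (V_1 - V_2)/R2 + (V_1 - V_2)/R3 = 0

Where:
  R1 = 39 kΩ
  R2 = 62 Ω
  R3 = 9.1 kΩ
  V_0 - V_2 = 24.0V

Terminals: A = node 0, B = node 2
Nodal analysis, taking node 2 as the 0 V reference.
Source V1 fixes V_0 = 24 V.
KCL at each unknown node (sum of currents leaving = 0; resistances in Ω):
  Node 1: (V_1 - 24)/39000 + (V_1 - 0)/62 + (V_1 - 0)/9100 = 0
Collecting terms: 0.01626 × V_1 = 0.0006154  =>  V_1 = 0.03784 V
I_R2 = (V_1 - V_2)/R2 = (0.03784 - 0)/62 = 0.0006103 A
P_R2 = I_R2² × R2 = (0.0006103)² × 62 = 0.00002309 W

Final answer: 2.309e-05 W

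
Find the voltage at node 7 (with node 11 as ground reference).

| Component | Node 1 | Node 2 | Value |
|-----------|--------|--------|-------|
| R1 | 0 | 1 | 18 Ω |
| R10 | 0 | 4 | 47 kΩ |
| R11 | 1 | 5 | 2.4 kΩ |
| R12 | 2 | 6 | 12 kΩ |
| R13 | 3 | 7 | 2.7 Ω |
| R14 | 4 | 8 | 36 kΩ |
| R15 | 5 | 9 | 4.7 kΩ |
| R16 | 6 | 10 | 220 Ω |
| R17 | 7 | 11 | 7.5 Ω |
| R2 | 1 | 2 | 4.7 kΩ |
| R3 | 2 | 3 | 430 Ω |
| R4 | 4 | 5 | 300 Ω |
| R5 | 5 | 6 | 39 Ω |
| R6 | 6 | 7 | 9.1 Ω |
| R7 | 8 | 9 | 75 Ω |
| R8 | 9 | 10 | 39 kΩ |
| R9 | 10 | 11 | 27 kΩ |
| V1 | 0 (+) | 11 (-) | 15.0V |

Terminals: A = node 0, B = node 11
Nodal analysis, taking node 11 as the 0 V reference.
Source V1 fixes V_0 = 15 V.
KCL at each unknown node (sum of currents leaving = 0; resistances in Ω):
  Node 1: (V_1 - 15)/18 + (V_1 - V_2)/4700 + (V_1 - V_5)/2400 = 0
  Node 2: (V_2 - V_1)/4700 + (V_2 - V_3)/430 + (V_2 - V_6)/12000 = 0
  Node 3: (V_3 - V_2)/430 + (V_3 - V_7)/2.7 = 0
  Node 4: (V_4 - V_5)/300 + (V_4 - 15)/47000 + (V_4 - V_8)/36000 = 0
  Node 5: (V_5 - V_4)/300 + (V_5 - V_6)/39 + (V_5 - V_1)/2400 + (V_5 - V_9)/4700 = 0
  Node 6: (V_6 - V_5)/39 + (V_6 - V_7)/9.1 + (V_6 - V_2)/12000 + (V_6 - V_10)/220 = 0
  Node 7: (V_7 - V_6)/9.1 + (V_7 - V_3)/2.7 + (V_7 - 0)/7.5 = 0
  Node 8: (V_8 - V_9)/75 + (V_8 - V_4)/36000 = 0
  Node 9: (V_9 - V_8)/75 + (V_9 - V_10)/39000 + (V_9 - V_5)/4700 = 0
  Node 10: (V_10 - V_9)/39000 + (V_10 - 0)/27000 + (V_10 - V_6)/220 = 0
Collecting terms (coefficients in siemens):
  0.05618·V_1 - 0.0002128·V_2 - 0.0004167·V_5 = 0.8333
  0.002622·V_2 - 0.0002128·V_1 - 0.002326·V_3 - 0.00008333·V_6 = 0
  0.3727·V_3 - 0.002326·V_2 - 0.3704·V_7 = 0
  0.003382·V_4 - 0.003333·V_5 - 0.00002778·V_8 = 0.0003191
  0.0296·V_5 - 0.0004167·V_1 - 0.003333·V_4 - 0.02564·V_6 - 0.0002128·V_9 = 0
  0.1402·V_6 - 0.00008333·V_2 - 0.02564·V_5 - 0.1099·V_7 - 0.004545·V_10 = 0
  0.6136·V_7 - 0.3704·V_3 - 0.1099·V_6 = 0
  0.01336·V_8 - 0.00002778·V_4 - 0.01333·V_9 = 0
  0.01357·V_9 - 0.0002128·V_5 - 0.01333·V_8 - 0.00002564·V_10 = 0
  0.004608·V_10 - 0.004545·V_6 - 0.00002564·V_9 = 0
Solving these 10 simultaneous equations (Gaussian elimination) gives:
  V_1 = 14.84 V, V_2 = 1.276 V, V_3 = 0.07666 V, V_4 = 0.4664 V
  V_5 = 0.3745 V, V_6 = 0.1276 V, V_7 = 0.06913 V, V_8 = 0.3605 V
  V_9 = 0.3603 V, V_10 = 0.1279 V
The requested potential is V_7 = 0.06913 V.

Final answer: V_7 = 0.06913 V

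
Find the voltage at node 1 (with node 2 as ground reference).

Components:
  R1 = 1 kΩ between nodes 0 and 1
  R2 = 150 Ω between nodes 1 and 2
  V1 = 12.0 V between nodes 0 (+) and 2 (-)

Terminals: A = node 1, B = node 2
Nodal analysis, taking node 2 as the 0 V reference.
Source V1 fixes V_0 = 12 V.
KCL at each unknown node (sum of currents leaving = 0; resistances in Ω):
  Node 1: (V_1 - 12)/1000 + (V_1 - 0)/150 = 0
Collecting terms: 0.007667 × V_1 = 0.012  =>  V_1 = 1.565 V
The requested potential is V_1 = 1.565 V.

Final answer: V_1 = 1.565 V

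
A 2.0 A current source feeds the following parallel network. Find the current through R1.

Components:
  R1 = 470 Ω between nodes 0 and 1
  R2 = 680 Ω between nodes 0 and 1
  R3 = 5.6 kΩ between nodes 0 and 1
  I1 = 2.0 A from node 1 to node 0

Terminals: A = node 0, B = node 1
All resistors sit directly between nodes 0 and 1, so they are in parallel and share one voltage V; the full source current 2 A splits among them.
1/R_par = 1/470 + 1/680 + 1/5600 = 0.003777 S  =>  R_par = 264.8 Ω
V = I × R_par = 2 × 264.8 = 529.5 V
I_R1 = V/R1 = 529.5/470 = 1.127 A

Final answer: 1.127 A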